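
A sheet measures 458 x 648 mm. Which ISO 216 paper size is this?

C2 (458 × 648 mm)

Aspect ratio 648/458 ≈ 1.415 — close to the ISO √2 ≈ 1.414.
In the C-series (envelope sizes, between A and B): C2 = 458 × 648 mm.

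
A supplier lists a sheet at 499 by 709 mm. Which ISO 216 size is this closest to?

B2 (500 × 707 mm)

Aspect ratio 709/499 ≈ 1.421 — close to the ISO √2 ≈ 1.414.
In the B-series (B0 = 1000 × 1414 mm): B2 = 500 × 707 mm.
Off by 3 mm total — nearest standard size.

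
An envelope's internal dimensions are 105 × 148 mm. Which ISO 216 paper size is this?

Aspect ratio 148/105 ≈ 1.410 — close to the ISO √2 ≈ 1.414.
In the A-series (A0 area = 1 m²): A6 = 105 × 148 mm.

A6 (105 × 148 mm)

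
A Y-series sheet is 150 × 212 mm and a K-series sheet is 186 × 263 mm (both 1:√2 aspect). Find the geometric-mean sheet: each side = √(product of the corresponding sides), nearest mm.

167 × 236 mm

Short side: √(150 · 186) = √27900 ≈ 167.0 → 167 mm
Long side: √(212 · 263) = √55756 ≈ 236.1 → 236 mm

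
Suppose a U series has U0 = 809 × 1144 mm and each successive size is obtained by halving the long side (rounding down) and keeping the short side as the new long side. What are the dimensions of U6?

101 × 143 mm

U1: ⌊1144/2⌋ × 809 = 572 × 809 mm
U2: ⌊809/2⌋ × 572 = 404 × 572 mm
U3: ⌊572/2⌋ × 404 = 286 × 404 mm
U4: ⌊404/2⌋ × 286 = 202 × 286 mm
U5: ⌊286/2⌋ × 202 = 143 × 202 mm
U6: ⌊202/2⌋ × 143 = 101 × 143 mm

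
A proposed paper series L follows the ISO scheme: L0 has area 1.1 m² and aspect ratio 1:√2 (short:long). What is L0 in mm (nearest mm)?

Let the short side be w mm. Then w · w√2 = 1.1 m² = 1,100,000 mm².
w² = 1,100,000/√2, so w ≈ 881.9 mm; long side = w√2 ≈ 1247.3 mm.

882 × 1247 mm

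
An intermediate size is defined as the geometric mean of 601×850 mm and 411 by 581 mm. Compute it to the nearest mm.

Short side: √(601 · 411) = √247011 ≈ 497.0 → 497 mm
Long side: √(850 · 581) = √493850 ≈ 702.7 → 703 mm

497 × 703 mm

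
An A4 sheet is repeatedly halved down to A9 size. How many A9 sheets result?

A4 = 210 × 297 mm; A9 = 37 × 52 mm.
Each halving step doubles the count; 5 steps from A4 to A9.
2^5 = 32.

32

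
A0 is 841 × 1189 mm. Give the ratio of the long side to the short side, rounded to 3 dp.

1189 / 841 = 1.414
Matches √2 ≈ 1.414 — the ISO 216 defining ratio.

1.414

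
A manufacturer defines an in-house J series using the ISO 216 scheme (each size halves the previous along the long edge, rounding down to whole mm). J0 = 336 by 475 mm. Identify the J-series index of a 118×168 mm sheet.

J0: 336 × 475 mm
J1: 237 × 336 mm
J2: 168 × 237 mm
J3: 118 × 168 mm
J4: 84 × 118 mm
→ matches J3.

J3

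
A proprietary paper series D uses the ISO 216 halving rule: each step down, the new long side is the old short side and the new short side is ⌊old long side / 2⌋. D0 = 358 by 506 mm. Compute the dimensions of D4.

89 × 126 mm

D1: ⌊506/2⌋ × 358 = 253 × 358 mm
D2: ⌊358/2⌋ × 253 = 179 × 253 mm
D3: ⌊253/2⌋ × 179 = 126 × 179 mm
D4: ⌊179/2⌋ × 126 = 89 × 126 mm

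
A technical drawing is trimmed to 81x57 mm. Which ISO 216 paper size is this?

C8 (57 × 81 mm)

Aspect ratio 81/57 ≈ 1.421 — close to the ISO √2 ≈ 1.414.
In the C-series (envelope sizes, between A and B): C8 = 57 × 81 mm.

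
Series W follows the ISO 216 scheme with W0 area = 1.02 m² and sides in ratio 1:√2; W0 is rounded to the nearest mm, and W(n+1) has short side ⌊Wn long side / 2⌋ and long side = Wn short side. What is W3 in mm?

Let W0's short side be w mm. w · w√2 = 1.02 m² = 1,020,000 mm², so w ≈ 849.3 mm and w√2 ≈ 1201.0 mm → W0 = 849 × 1201 mm.
W1: ⌊1201/2⌋ × 849 = 600 × 849 mm
W2: ⌊849/2⌋ × 600 = 424 × 600 mm
W3: ⌊600/2⌋ × 424 = 300 × 424 mm

300 × 424 mm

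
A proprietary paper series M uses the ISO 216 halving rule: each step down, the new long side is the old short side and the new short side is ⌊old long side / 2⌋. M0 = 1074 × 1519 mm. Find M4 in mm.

M1 = 759 × 1074 mm (from M0 by 1 halving).
M2: ⌊1074/2⌋ × 759 = 537 × 759 mm
M3: ⌊759/2⌋ × 537 = 379 × 537 mm
M4: ⌊537/2⌋ × 379 = 268 × 379 mm

268 × 379 mm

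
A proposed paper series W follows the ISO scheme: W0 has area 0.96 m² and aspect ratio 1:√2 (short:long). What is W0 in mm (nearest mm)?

Let the short side be w mm. Then w · w√2 = 0.96 m² = 960,000 mm².
w² = 960,000/√2, so w ≈ 823.9 mm; long side = w√2 ≈ 1165.2 mm.

824 × 1165 mm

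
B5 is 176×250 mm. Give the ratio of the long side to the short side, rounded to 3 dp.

1.420

250 / 176 = 1.420
ISO 216 targets √2 ≈ 1.414; the +0.006 deviation is from mm rounding.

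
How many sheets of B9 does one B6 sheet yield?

Each ISO step halves the sheet: 1 × B6 → 2 × B7 → 4 × B8 → 8 × B9
From B6 to B9 is 3 halving steps: 2^3 = 8.

8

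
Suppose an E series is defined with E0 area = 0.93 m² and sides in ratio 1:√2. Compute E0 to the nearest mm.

811 × 1147 mm

Let the short side be w mm. Then w · w√2 = 0.93 m² = 930,000 mm².
w² = 930,000/√2, so w ≈ 810.9 mm; long side = w√2 ≈ 1146.8 mm.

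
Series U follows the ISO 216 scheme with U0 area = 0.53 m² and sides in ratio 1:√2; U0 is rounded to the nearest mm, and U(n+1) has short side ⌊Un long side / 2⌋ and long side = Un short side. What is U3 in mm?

Let U0's short side be w mm. w · w√2 = 0.53 m² = 530,000 mm², so w ≈ 612.2 mm and w√2 ≈ 865.8 mm → U0 = 612 × 866 mm.
U1: ⌊866/2⌋ × 612 = 433 × 612 mm
U2: ⌊612/2⌋ × 433 = 306 × 433 mm
U3: ⌊433/2⌋ × 306 = 216 × 306 mm

216 × 306 mm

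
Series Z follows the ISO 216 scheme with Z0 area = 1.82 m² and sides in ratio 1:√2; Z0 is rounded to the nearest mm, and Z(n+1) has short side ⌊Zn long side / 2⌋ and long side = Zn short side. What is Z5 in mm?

Let Z0's short side be w mm. w · w√2 = 1.82 m² = 1,820,000 mm², so w ≈ 1134.4 mm and w√2 ≈ 1604.3 mm → Z0 = 1134 × 1604 mm.
Z1: ⌊1604/2⌋ × 1134 = 802 × 1134 mm
Z2: ⌊1134/2⌋ × 802 = 567 × 802 mm
Z3: ⌊802/2⌋ × 567 = 401 × 567 mm
Z4: ⌊567/2⌋ × 401 = 283 × 401 mm
Z5: ⌊401/2⌋ × 283 = 200 × 283 mm

200 × 283 mm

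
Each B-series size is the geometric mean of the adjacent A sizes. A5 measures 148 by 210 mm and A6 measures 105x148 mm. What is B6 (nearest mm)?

125 × 176 mm

Short side: √(148 · 105) = √15540 ≈ 124.7 → 125 mm
Long side: √(210 · 148) = √31080 ≈ 176.3 → 176 mm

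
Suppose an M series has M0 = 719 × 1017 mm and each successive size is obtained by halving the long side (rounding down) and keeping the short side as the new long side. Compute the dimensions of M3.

254 × 359 mm

M1: ⌊1017/2⌋ × 719 = 508 × 719 mm
M2: ⌊719/2⌋ × 508 = 359 × 508 mm
M3: ⌊508/2⌋ × 359 = 254 × 359 mm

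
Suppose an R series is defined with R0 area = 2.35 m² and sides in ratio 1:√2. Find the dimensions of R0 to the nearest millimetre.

Let the short side be w mm. Then w · w√2 = 2.35 m² = 2,350,000 mm².
w² = 2,350,000/√2, so w ≈ 1289.1 mm; long side = w√2 ≈ 1823.0 mm.

1289 × 1823 mm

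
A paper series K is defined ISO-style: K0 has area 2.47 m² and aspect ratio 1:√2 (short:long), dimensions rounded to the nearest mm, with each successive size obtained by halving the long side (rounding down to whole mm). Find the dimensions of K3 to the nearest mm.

467 × 661 mm

Let K0's short side be w mm. w · w√2 = 2.47 m² = 2,470,000 mm², so w ≈ 1321.6 mm and w√2 ≈ 1869.0 mm → K0 = 1322 × 1869 mm.
K1: ⌊1869/2⌋ × 1322 = 934 × 1322 mm
K2: ⌊1322/2⌋ × 934 = 661 × 934 mm
K3: ⌊934/2⌋ × 661 = 467 × 661 mm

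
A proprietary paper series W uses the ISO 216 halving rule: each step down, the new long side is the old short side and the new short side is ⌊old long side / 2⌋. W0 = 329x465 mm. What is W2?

164 × 232 mm

W1: ⌊465/2⌋ × 329 = 232 × 329 mm
W2: ⌊329/2⌋ × 232 = 164 × 232 mm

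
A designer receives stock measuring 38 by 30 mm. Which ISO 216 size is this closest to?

C10 (28 × 40 mm)

Aspect ratio 38/30 ≈ 1.267 (ISO target is √2 ≈ 1.414).
In the C-series (envelope sizes, between A and B): C10 = 28 × 40 mm.
Off by 4 mm total — nearest standard size.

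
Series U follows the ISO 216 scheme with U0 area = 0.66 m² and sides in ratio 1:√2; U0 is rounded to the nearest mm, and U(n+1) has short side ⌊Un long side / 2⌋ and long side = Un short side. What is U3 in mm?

Let U0's short side be w mm. w · w√2 = 0.66 m² = 660,000 mm², so w ≈ 683.1 mm and w√2 ≈ 966.1 mm → U0 = 683 × 966 mm.
U1: ⌊966/2⌋ × 683 = 483 × 683 mm
U2: ⌊683/2⌋ × 483 = 341 × 483 mm
U3: ⌊483/2⌋ × 341 = 241 × 341 mm

241 × 341 mm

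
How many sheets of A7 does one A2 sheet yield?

Each ISO step halves the sheet: 1 × A2 → 2 × A3 → 4 × A4 → 8 × A5 → …
From A2 to A7 is 5 halving steps: 2^5 = 32.

32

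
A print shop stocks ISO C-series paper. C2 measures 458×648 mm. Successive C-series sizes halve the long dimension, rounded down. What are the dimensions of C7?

81 × 114 mm

C3: ⌊648/2⌋ × 458 = 324 × 458 mm
C4: ⌊458/2⌋ × 324 = 229 × 324 mm
C5: ⌊324/2⌋ × 229 = 162 × 229 mm
C6: ⌊229/2⌋ × 162 = 114 × 162 mm
C7: ⌊162/2⌋ × 114 = 81 × 114 mm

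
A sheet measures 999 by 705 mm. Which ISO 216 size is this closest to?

Aspect ratio 999/705 ≈ 1.417 — close to the ISO √2 ≈ 1.414.
In the B-series (B0 = 1000 × 1414 mm): B1 = 707 × 1000 mm.
Off by 3 mm total — nearest standard size.

B1 (707 × 1000 mm)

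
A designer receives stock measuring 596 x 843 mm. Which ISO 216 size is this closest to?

Aspect ratio 843/596 ≈ 1.414 — close to the ISO √2 ≈ 1.414.
In the A-series (A0 area = 1 m²): A1 = 594 × 841 mm.
Off by 4 mm total — nearest standard size.

A1 (594 × 841 mm)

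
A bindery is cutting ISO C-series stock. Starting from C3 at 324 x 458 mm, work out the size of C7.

81 × 114 mm

C4: ⌊458/2⌋ × 324 = 229 × 324 mm
C5: ⌊324/2⌋ × 229 = 162 × 229 mm
C6: ⌊229/2⌋ × 162 = 114 × 162 mm
C7: ⌊162/2⌋ × 114 = 81 × 114 mm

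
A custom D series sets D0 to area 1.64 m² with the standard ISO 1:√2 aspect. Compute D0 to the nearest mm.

1077 × 1523 mm

Let the short side be w mm. Then w · w√2 = 1.64 m² = 1,640,000 mm².
w² = 1,640,000/√2, so w ≈ 1076.9 mm; long side = w√2 ≈ 1522.9 mm.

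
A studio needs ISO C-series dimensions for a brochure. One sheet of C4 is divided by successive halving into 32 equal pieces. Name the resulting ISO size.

C9

32 = 2^5, so 5 halving steps.
C4 → C5 → … → C9 after 5 steps.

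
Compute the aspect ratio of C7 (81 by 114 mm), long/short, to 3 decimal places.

1.407

114 / 81 = 1.407
ISO 216 targets √2 ≈ 1.414; the -0.007 deviation is from mm rounding.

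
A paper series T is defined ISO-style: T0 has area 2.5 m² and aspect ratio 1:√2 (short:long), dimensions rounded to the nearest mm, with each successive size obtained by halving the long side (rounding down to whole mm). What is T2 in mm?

Let T0's short side be w mm. w · w√2 = 2.5 m² = 2,500,000 mm², so w ≈ 1329.6 mm and w√2 ≈ 1880.3 mm → T0 = 1330 × 1880 mm.
T1: ⌊1880/2⌋ × 1330 = 940 × 1330 mm
T2: ⌊1330/2⌋ × 940 = 665 × 940 mm

665 × 940 mm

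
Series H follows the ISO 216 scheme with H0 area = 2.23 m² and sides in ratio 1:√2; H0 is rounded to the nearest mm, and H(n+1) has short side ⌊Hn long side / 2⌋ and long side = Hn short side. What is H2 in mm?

628 × 888 mm

Let H0's short side be w mm. w · w√2 = 2.23 m² = 2,230,000 mm², so w ≈ 1255.7 mm and w√2 ≈ 1775.9 mm → H0 = 1256 × 1776 mm.
H1: ⌊1776/2⌋ × 1256 = 888 × 1256 mm
H2: ⌊1256/2⌋ × 888 = 628 × 888 mm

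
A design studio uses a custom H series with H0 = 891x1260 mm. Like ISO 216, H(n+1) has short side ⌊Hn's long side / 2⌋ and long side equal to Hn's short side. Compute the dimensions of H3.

H1: ⌊1260/2⌋ × 891 = 630 × 891 mm
H2: ⌊891/2⌋ × 630 = 445 × 630 mm
H3: ⌊630/2⌋ × 445 = 315 × 445 mm

315 × 445 mm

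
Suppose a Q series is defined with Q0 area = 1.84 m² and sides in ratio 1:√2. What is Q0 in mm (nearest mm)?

Let the short side be w mm. Then w · w√2 = 1.84 m² = 1,840,000 mm².
w² = 1,840,000/√2, so w ≈ 1140.6 mm; long side = w√2 ≈ 1613.1 mm.

1141 × 1613 mm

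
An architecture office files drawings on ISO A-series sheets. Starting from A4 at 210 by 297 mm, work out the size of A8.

A5: ⌊297/2⌋ × 210 = 148 × 210 mm
A6: ⌊210/2⌋ × 148 = 105 × 148 mm
A7: ⌊148/2⌋ × 105 = 74 × 105 mm
A8: ⌊105/2⌋ × 74 = 52 × 74 mm

52 × 74 mm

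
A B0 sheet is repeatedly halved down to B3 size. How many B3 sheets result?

Each ISO step halves the sheet: 1 × B0 → 2 × B1 → 4 × B2 → 8 × B3
From B0 to B3 is 3 halving steps: 2^3 = 8.

8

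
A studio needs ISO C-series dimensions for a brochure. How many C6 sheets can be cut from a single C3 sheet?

8

Each ISO step halves the sheet: 1 × C3 → 2 × C4 → 4 × C5 → 8 × C6
From C3 to C6 is 3 halving steps: 2^3 = 8.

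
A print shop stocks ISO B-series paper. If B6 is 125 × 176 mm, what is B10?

31 × 44 mm

B7: ⌊176/2⌋ × 125 = 88 × 125 mm
B8: ⌊125/2⌋ × 88 = 62 × 88 mm
B9: ⌊88/2⌋ × 62 = 44 × 62 mm
B10: ⌊62/2⌋ × 44 = 31 × 44 mm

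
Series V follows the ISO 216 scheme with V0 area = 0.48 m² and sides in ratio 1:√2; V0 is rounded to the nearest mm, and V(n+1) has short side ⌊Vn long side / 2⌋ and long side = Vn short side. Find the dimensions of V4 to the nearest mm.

Let V0's short side be w mm. w · w√2 = 0.48 m² = 480,000 mm², so w ≈ 582.6 mm and w√2 ≈ 823.9 mm → V0 = 583 × 824 mm.
V1: ⌊824/2⌋ × 583 = 412 × 583 mm
V2: ⌊583/2⌋ × 412 = 291 × 412 mm
V3: ⌊412/2⌋ × 291 = 206 × 291 mm
V4: ⌊291/2⌋ × 206 = 145 × 206 mm

145 × 206 mm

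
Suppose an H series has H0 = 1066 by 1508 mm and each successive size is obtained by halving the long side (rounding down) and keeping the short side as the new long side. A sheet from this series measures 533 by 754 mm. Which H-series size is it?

H0: 1066 × 1508 mm
H1: 754 × 1066 mm
H2: 533 × 754 mm
H3: 377 × 533 mm
→ matches H2.

H2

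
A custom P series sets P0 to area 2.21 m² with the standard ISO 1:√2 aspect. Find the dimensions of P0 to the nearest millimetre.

Let the short side be w mm. Then w · w√2 = 2.21 m² = 2,210,000 mm².
w² = 2,210,000/√2, so w ≈ 1250.1 mm; long side = w√2 ≈ 1767.9 mm.

1250 × 1768 mm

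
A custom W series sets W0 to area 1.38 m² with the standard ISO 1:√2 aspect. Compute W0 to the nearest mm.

988 × 1397 mm

Let the short side be w mm. Then w · w√2 = 1.38 m² = 1,380,000 mm².
w² = 1,380,000/√2, so w ≈ 987.8 mm; long side = w√2 ≈ 1397.0 mm.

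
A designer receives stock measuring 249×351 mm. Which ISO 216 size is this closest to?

Aspect ratio 351/249 ≈ 1.410 — close to the ISO √2 ≈ 1.414.
In the B-series (B0 = 1000 × 1414 mm): B4 = 250 × 353 mm.
Off by 3 mm total — nearest standard size.

B4 (250 × 353 mm)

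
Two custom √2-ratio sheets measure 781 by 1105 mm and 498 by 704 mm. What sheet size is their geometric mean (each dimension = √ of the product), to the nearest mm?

Short side: √(781 · 498) = √388938 ≈ 623.6 → 624 mm
Long side: √(1105 · 704) = √777920 ≈ 882.0 → 882 mm

624 × 882 mm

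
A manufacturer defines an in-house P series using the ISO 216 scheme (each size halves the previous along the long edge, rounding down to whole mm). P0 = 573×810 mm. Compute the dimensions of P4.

P1: ⌊810/2⌋ × 573 = 405 × 573 mm
P2: ⌊573/2⌋ × 405 = 286 × 405 mm
P3: ⌊405/2⌋ × 286 = 202 × 286 mm
P4: ⌊286/2⌋ × 202 = 143 × 202 mm

143 × 202 mm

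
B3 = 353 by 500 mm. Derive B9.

44 × 62 mm

B4: ⌊500/2⌋ × 353 = 250 × 353 mm
B5: ⌊353/2⌋ × 250 = 176 × 250 mm
B6: ⌊250/2⌋ × 176 = 125 × 176 mm
B7: ⌊176/2⌋ × 125 = 88 × 125 mm
B8: ⌊125/2⌋ × 88 = 62 × 88 mm
B9: ⌊88/2⌋ × 62 = 44 × 62 mm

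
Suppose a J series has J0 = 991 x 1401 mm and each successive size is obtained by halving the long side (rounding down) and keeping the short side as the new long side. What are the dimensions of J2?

J1: ⌊1401/2⌋ × 991 = 700 × 991 mm
J2: ⌊991/2⌋ × 700 = 495 × 700 mm

495 × 700 mm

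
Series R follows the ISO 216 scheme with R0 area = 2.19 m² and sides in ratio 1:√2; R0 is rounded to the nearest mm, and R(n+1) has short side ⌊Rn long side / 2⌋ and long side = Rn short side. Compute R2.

622 × 880 mm

Let R0's short side be w mm. w · w√2 = 2.19 m² = 2,190,000 mm², so w ≈ 1244.4 mm and w√2 ≈ 1759.9 mm → R0 = 1244 × 1760 mm.
R1: ⌊1760/2⌋ × 1244 = 880 × 1244 mm
R2: ⌊1244/2⌋ × 880 = 622 × 880 mm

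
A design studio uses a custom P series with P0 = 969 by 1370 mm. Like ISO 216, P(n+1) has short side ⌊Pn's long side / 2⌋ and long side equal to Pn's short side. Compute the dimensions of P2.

484 × 685 mm

P1: ⌊1370/2⌋ × 969 = 685 × 969 mm
P2: ⌊969/2⌋ × 685 = 484 × 685 mm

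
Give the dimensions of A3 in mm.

A0 = 841 × 1189 mm (A0 has area 1 m², aspect 1:√2).
A1: ⌊1189/2⌋ × 841 = 594 × 841 mm
A2: ⌊841/2⌋ × 594 = 420 × 594 mm
A3: ⌊594/2⌋ × 420 = 297 × 420 mm

297 × 420 mm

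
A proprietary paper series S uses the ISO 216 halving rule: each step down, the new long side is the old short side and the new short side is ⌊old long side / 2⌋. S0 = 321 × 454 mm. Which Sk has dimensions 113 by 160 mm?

S3

S0: 321 × 454 mm
S1: 227 × 321 mm
S2: 160 × 227 mm
S3: 113 × 160 mm
S4: 80 × 113 mm
→ matches S3.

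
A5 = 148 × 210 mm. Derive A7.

74 × 105 mm

A6: ⌊210/2⌋ × 148 = 105 × 148 mm
A7: ⌊148/2⌋ × 105 = 74 × 105 mm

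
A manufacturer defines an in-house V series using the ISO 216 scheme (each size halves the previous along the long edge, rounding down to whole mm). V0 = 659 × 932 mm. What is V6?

V1: ⌊932/2⌋ × 659 = 466 × 659 mm
V2: ⌊659/2⌋ × 466 = 329 × 466 mm
V3: ⌊466/2⌋ × 329 = 233 × 329 mm
V4: ⌊329/2⌋ × 233 = 164 × 233 mm
V5: ⌊233/2⌋ × 164 = 116 × 164 mm
V6: ⌊164/2⌋ × 116 = 82 × 116 mm

82 × 116 mm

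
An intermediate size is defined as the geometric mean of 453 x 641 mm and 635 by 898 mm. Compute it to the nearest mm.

536 × 759 mm

Short side: √(453 · 635) = √287655 ≈ 536.3 → 536 mm
Long side: √(641 · 898) = √575618 ≈ 758.7 → 759 mm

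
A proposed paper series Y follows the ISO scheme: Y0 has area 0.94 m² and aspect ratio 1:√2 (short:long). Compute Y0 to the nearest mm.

815 × 1153 mm

Let the short side be w mm. Then w · w√2 = 0.94 m² = 940,000 mm².
w² = 940,000/√2, so w ≈ 815.3 mm; long side = w√2 ≈ 1153.0 mm.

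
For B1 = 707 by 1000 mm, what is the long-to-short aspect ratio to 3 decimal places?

1.414

1000 / 707 = 1.414
Matches √2 ≈ 1.414 — the ISO 216 defining ratio.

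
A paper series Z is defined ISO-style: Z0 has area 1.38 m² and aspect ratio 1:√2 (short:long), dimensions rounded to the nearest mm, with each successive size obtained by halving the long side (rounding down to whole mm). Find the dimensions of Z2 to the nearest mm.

Let Z0's short side be w mm. w · w√2 = 1.38 m² = 1,380,000 mm², so w ≈ 987.8 mm and w√2 ≈ 1397.0 mm → Z0 = 988 × 1397 mm.
Z1: ⌊1397/2⌋ × 988 = 698 × 988 mm
Z2: ⌊988/2⌋ × 698 = 494 × 698 mm

494 × 698 mm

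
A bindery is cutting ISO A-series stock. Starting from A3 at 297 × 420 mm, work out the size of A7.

74 × 105 mm

A4: ⌊420/2⌋ × 297 = 210 × 297 mm
A5: ⌊297/2⌋ × 210 = 148 × 210 mm
A6: ⌊210/2⌋ × 148 = 105 × 148 mm
A7: ⌊148/2⌋ × 105 = 74 × 105 mm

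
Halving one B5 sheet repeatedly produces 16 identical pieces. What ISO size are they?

B9

16 = 2^4, so 4 halving steps.
B5 → B6 → … → B9 after 4 steps.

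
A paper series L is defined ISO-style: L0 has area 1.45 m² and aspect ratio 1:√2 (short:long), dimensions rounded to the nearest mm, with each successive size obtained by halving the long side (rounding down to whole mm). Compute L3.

358 × 506 mm

Let L0's short side be w mm. w · w√2 = 1.45 m² = 1,450,000 mm², so w ≈ 1012.6 mm and w√2 ≈ 1432.0 mm → L0 = 1013 × 1432 mm.
L1: ⌊1432/2⌋ × 1013 = 716 × 1013 mm
L2: ⌊1013/2⌋ × 716 = 506 × 716 mm
L3: ⌊716/2⌋ × 506 = 358 × 506 mm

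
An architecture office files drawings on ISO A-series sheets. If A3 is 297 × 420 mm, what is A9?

37 × 52 mm

A4: ⌊420/2⌋ × 297 = 210 × 297 mm
A5: ⌊297/2⌋ × 210 = 148 × 210 mm
A6: ⌊210/2⌋ × 148 = 105 × 148 mm
A7: ⌊148/2⌋ × 105 = 74 × 105 mm
A8: ⌊105/2⌋ × 74 = 52 × 74 mm
A9: ⌊74/2⌋ × 52 = 37 × 52 mm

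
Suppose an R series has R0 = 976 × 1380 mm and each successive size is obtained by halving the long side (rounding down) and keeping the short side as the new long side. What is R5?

R1: ⌊1380/2⌋ × 976 = 690 × 976 mm
R2: ⌊976/2⌋ × 690 = 488 × 690 mm
R3: ⌊690/2⌋ × 488 = 345 × 488 mm
R4: ⌊488/2⌋ × 345 = 244 × 345 mm
R5: ⌊345/2⌋ × 244 = 172 × 244 mm

172 × 244 mm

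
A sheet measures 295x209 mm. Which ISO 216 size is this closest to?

Aspect ratio 295/209 ≈ 1.411 — close to the ISO √2 ≈ 1.414.
In the A-series (A0 area = 1 m²): A4 = 210 × 297 mm.
Off by 3 mm total — nearest standard size.

A4 (210 × 297 mm)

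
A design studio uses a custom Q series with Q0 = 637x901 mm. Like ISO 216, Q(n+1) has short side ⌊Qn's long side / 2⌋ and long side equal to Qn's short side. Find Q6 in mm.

Q1 = 450 × 637 mm (from Q0 by 1 halving).
Q2: ⌊637/2⌋ × 450 = 318 × 450 mm
Q3: ⌊450/2⌋ × 318 = 225 × 318 mm
Q4: ⌊318/2⌋ × 225 = 159 × 225 mm
Q5: ⌊225/2⌋ × 159 = 112 × 159 mm
Q6: ⌊159/2⌋ × 112 = 79 × 112 mm

79 × 112 mm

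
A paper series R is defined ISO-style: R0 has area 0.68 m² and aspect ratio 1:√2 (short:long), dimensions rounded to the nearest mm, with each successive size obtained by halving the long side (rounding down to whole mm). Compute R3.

Let R0's short side be w mm. w · w√2 = 0.68 m² = 680,000 mm², so w ≈ 693.4 mm and w√2 ≈ 980.6 mm → R0 = 693 × 981 mm.
R1: ⌊981/2⌋ × 693 = 490 × 693 mm
R2: ⌊693/2⌋ × 490 = 346 × 490 mm
R3: ⌊490/2⌋ × 346 = 245 × 346 mm

245 × 346 mm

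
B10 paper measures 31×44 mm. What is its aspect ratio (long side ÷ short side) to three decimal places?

44 / 31 = 1.419
ISO 216 targets √2 ≈ 1.414; the +0.005 deviation is from mm rounding.

1.419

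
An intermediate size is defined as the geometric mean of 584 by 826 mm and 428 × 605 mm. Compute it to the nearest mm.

500 × 707 mm

Short side: √(584 · 428) = √249952 ≈ 500.0 → 500 mm
Long side: √(826 · 605) = √499730 ≈ 706.9 → 707 mm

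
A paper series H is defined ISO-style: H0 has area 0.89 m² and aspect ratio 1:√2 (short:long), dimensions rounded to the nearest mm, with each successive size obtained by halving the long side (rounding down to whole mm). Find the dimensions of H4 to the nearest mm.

Let H0's short side be w mm. w · w√2 = 0.89 m² = 890,000 mm², so w ≈ 793.3 mm and w√2 ≈ 1121.9 mm → H0 = 793 × 1122 mm.
H1: ⌊1122/2⌋ × 793 = 561 × 793 mm
H2: ⌊793/2⌋ × 561 = 396 × 561 mm
H3: ⌊561/2⌋ × 396 = 280 × 396 mm
H4: ⌊396/2⌋ × 280 = 198 × 280 mm

198 × 280 mm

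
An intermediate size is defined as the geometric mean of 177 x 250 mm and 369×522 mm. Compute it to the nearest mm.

256 × 361 mm

Short side: √(177 · 369) = √65313 ≈ 255.6 → 256 mm
Long side: √(250 · 522) = √130500 ≈ 361.2 → 361 mm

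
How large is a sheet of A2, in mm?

420 × 594 mm

A0 = 841 × 1189 mm (A0 has area 1 m², aspect 1:√2).
A1: ⌊1189/2⌋ × 841 = 594 × 841 mm
A2: ⌊841/2⌋ × 594 = 420 × 594 mm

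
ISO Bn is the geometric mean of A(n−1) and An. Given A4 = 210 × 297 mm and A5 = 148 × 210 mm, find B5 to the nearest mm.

176 × 250 mm

Short side: √(210 · 148) = √31080 ≈ 176.3 → 176 mm
Long side: √(297 · 210) = √62370 ≈ 249.7 → 250 mm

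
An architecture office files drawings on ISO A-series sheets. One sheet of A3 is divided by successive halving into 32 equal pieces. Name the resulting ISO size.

A8

32 = 2^5, so 5 halving steps.
A3 → A4 → … → A8 after 5 steps.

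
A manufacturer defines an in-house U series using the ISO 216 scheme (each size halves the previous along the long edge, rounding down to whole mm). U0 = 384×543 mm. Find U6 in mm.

48 × 67 mm

U1: ⌊543/2⌋ × 384 = 271 × 384 mm
U2: ⌊384/2⌋ × 271 = 192 × 271 mm
U3: ⌊271/2⌋ × 192 = 135 × 192 mm
U4: ⌊192/2⌋ × 135 = 96 × 135 mm
U5: ⌊135/2⌋ × 96 = 67 × 96 mm
U6: ⌊96/2⌋ × 67 = 48 × 67 mm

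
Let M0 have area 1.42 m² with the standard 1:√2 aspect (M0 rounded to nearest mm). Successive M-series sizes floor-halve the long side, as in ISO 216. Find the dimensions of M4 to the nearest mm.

250 × 354 mm

Let M0's short side be w mm. w · w√2 = 1.42 m² = 1,420,000 mm², so w ≈ 1002.0 mm and w√2 ≈ 1417.1 mm → M0 = 1002 × 1417 mm.
M1: ⌊1417/2⌋ × 1002 = 708 × 1002 mm
M2: ⌊1002/2⌋ × 708 = 501 × 708 mm
M3: ⌊708/2⌋ × 501 = 354 × 501 mm
M4: ⌊501/2⌋ × 354 = 250 × 354 mm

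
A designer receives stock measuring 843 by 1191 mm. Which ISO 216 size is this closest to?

A0 (841 × 1189 mm)

Aspect ratio 1191/843 ≈ 1.413 — close to the ISO √2 ≈ 1.414.
In the A-series (A0 area = 1 m²): A0 = 841 × 1189 mm.
Off by 4 mm total — nearest standard size.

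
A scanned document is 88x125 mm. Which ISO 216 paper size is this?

B7 (88 × 125 mm)

Aspect ratio 125/88 ≈ 1.420 — close to the ISO √2 ≈ 1.414.
In the B-series (B0 = 1000 × 1414 mm): B7 = 88 × 125 mm.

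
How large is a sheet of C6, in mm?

C0 = 917 × 1297 mm (C0 is the geometric mean of A0 and B0, aspect 1:√2).
C1: ⌊1297/2⌋ × 917 = 648 × 917 mm
C2: ⌊917/2⌋ × 648 = 458 × 648 mm
C3: ⌊648/2⌋ × 458 = 324 × 458 mm
C4: ⌊458/2⌋ × 324 = 229 × 324 mm
C5: ⌊324/2⌋ × 229 = 162 × 229 mm
C6: ⌊229/2⌋ × 162 = 114 × 162 mm

114 × 162 mm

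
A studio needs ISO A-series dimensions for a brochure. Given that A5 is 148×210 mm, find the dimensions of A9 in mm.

A6: ⌊210/2⌋ × 148 = 105 × 148 mm
A7: ⌊148/2⌋ × 105 = 74 × 105 mm
A8: ⌊105/2⌋ × 74 = 52 × 74 mm
A9: ⌊74/2⌋ × 52 = 37 × 52 mm

37 × 52 mm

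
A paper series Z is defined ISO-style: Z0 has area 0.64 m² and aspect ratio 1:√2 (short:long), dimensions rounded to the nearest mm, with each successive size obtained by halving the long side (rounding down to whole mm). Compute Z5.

118 × 168 mm

Let Z0's short side be w mm. w · w√2 = 0.64 m² = 640,000 mm², so w ≈ 672.7 mm and w√2 ≈ 951.4 mm → Z0 = 673 × 951 mm.
Z1: ⌊951/2⌋ × 673 = 475 × 673 mm
Z2: ⌊673/2⌋ × 475 = 336 × 475 mm
Z3: ⌊475/2⌋ × 336 = 237 × 336 mm
Z4: ⌊336/2⌋ × 237 = 168 × 237 mm
Z5: ⌊237/2⌋ × 168 = 118 × 168 mm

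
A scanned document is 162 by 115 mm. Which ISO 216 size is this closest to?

C6 (114 × 162 mm)

Aspect ratio 162/115 ≈ 1.409 — close to the ISO √2 ≈ 1.414.
In the C-series (envelope sizes, between A and B): C6 = 114 × 162 mm.
Off by 1 mm total — nearest standard size.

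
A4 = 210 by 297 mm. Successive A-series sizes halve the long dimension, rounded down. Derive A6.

105 × 148 mm

A5: ⌊297/2⌋ × 210 = 148 × 210 mm
A6: ⌊210/2⌋ × 148 = 105 × 148 mm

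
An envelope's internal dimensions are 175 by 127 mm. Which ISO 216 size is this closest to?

Aspect ratio 175/127 ≈ 1.378 (ISO target is √2 ≈ 1.414).
In the B-series (B0 = 1000 × 1414 mm): B6 = 125 × 176 mm.
Off by 3 mm total — nearest standard size.

B6 (125 × 176 mm)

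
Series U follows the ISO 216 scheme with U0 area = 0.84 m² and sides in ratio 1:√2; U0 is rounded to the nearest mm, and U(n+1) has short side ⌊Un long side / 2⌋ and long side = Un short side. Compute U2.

385 × 545 mm

Let U0's short side be w mm. w · w√2 = 0.84 m² = 840,000 mm², so w ≈ 770.7 mm and w√2 ≈ 1089.9 mm → U0 = 771 × 1090 mm.
U1: ⌊1090/2⌋ × 771 = 545 × 771 mm
U2: ⌊771/2⌋ × 545 = 385 × 545 mm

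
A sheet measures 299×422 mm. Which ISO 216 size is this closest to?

Aspect ratio 422/299 ≈ 1.411 — close to the ISO √2 ≈ 1.414.
In the A-series (A0 area = 1 m²): A3 = 297 × 420 mm.
Off by 4 mm total — nearest standard size.

A3 (297 × 420 mm)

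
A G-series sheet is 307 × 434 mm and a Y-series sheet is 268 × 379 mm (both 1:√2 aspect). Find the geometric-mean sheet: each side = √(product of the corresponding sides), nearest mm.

Short side: √(307 · 268) = √82276 ≈ 286.8 → 287 mm
Long side: √(434 · 379) = √164486 ≈ 405.6 → 406 mm

287 × 406 mm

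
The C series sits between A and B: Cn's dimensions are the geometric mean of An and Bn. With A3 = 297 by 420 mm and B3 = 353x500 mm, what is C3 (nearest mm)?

Short side: √(297 · 353) = √104841 ≈ 323.8 → 324 mm
Long side: √(420 · 500) = √210000 ≈ 458.3 → 458 mm

324 × 458 mm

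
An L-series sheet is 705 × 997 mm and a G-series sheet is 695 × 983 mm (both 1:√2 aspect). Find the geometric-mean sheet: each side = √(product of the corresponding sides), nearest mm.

700 × 990 mm

Short side: √(705 · 695) = √489975 ≈ 700.0 → 700 mm
Long side: √(997 · 983) = √980051 ≈ 990.0 → 990 mm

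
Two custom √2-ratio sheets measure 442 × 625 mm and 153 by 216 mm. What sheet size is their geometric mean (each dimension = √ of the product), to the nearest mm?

Short side: √(442 · 153) = √67626 ≈ 260.0 → 260 mm
Long side: √(625 · 216) = √135000 ≈ 367.4 → 367 mm

260 × 367 mm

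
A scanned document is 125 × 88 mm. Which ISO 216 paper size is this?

B7 (88 × 125 mm)

Aspect ratio 125/88 ≈ 1.420 — close to the ISO √2 ≈ 1.414.
In the B-series (B0 = 1000 × 1414 mm): B7 = 88 × 125 mm.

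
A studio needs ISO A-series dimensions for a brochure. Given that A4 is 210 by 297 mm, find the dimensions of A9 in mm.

A5: ⌊297/2⌋ × 210 = 148 × 210 mm
A6: ⌊210/2⌋ × 148 = 105 × 148 mm
A7: ⌊148/2⌋ × 105 = 74 × 105 mm
A8: ⌊105/2⌋ × 74 = 52 × 74 mm
A9: ⌊74/2⌋ × 52 = 37 × 52 mm

37 × 52 mm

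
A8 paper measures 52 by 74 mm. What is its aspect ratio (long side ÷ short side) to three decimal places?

1.423

74 / 52 = 1.423
ISO 216 targets √2 ≈ 1.414; the +0.009 deviation is from mm rounding.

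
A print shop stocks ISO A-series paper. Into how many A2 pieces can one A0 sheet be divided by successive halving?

4

Each ISO step halves the sheet: 1 × A0 → 2 × A1 → 4 × A2
From A0 to A2 is 2 halving steps: 2^2 = 4.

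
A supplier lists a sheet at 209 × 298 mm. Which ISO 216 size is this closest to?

Aspect ratio 298/209 ≈ 1.426 — close to the ISO √2 ≈ 1.414.
In the A-series (A0 area = 1 m²): A4 = 210 × 297 mm.
Off by 2 mm total — nearest standard size.

A4 (210 × 297 mm)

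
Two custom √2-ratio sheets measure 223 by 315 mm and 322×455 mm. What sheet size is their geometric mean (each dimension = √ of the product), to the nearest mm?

Short side: √(223 · 322) = √71806 ≈ 268.0 → 268 mm
Long side: √(315 · 455) = √143325 ≈ 378.6 → 379 mm

268 × 379 mm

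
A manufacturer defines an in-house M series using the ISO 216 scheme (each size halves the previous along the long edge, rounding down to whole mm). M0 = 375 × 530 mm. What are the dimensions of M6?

M1: ⌊530/2⌋ × 375 = 265 × 375 mm
M2: ⌊375/2⌋ × 265 = 187 × 265 mm
M3: ⌊265/2⌋ × 187 = 132 × 187 mm
M4: ⌊187/2⌋ × 132 = 93 × 132 mm
M5: ⌊132/2⌋ × 93 = 66 × 93 mm
M6: ⌊93/2⌋ × 66 = 46 × 66 mm

46 × 66 mm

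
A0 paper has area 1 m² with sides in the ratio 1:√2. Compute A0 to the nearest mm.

841 × 1189 mm

Let the short side be w mm. Then the long side is w√2 and w · w√2 = 10⁶ mm².
w² = 10⁶/√2, so w = 1000 / 2^(1/4) ≈ 840.9 mm; long side = 1000 · 2^(1/4) ≈ 1189.2 mm.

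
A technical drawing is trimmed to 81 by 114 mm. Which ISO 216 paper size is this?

C7 (81 × 114 mm)

Aspect ratio 114/81 ≈ 1.407 — close to the ISO √2 ≈ 1.414.
In the C-series (envelope sizes, between A and B): C7 = 81 × 114 mm.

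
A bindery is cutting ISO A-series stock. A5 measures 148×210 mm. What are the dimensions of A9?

37 × 52 mm

A6: ⌊210/2⌋ × 148 = 105 × 148 mm
A7: ⌊148/2⌋ × 105 = 74 × 105 mm
A8: ⌊105/2⌋ × 74 = 52 × 74 mm
A9: ⌊74/2⌋ × 52 = 37 × 52 mm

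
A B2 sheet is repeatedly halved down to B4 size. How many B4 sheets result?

Each ISO step halves the sheet: 1 × B2 → 2 × B3 → 4 × B4
From B2 to B4 is 2 halving steps: 2^2 = 4.

4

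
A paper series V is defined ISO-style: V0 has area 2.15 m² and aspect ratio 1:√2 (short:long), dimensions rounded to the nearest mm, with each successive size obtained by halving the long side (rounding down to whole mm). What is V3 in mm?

436 × 616 mm

Let V0's short side be w mm. w · w√2 = 2.15 m² = 2,150,000 mm², so w ≈ 1233.0 mm and w√2 ≈ 1743.7 mm → V0 = 1233 × 1744 mm.
V1: ⌊1744/2⌋ × 1233 = 872 × 1233 mm
V2: ⌊1233/2⌋ × 872 = 616 × 872 mm
V3: ⌊872/2⌋ × 616 = 436 × 616 mm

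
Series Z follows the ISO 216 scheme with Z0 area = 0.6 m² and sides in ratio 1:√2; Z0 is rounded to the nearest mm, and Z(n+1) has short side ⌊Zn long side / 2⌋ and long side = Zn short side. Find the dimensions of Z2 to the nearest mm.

325 × 460 mm

Let Z0's short side be w mm. w · w√2 = 0.6 m² = 600,000 mm², so w ≈ 651.4 mm and w√2 ≈ 921.2 mm → Z0 = 651 × 921 mm.
Z1: ⌊921/2⌋ × 651 = 460 × 651 mm
Z2: ⌊651/2⌋ × 460 = 325 × 460 mm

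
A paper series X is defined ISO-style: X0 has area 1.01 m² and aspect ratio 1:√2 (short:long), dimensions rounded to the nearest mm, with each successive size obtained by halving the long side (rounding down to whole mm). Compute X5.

Let X0's short side be w mm. w · w√2 = 1.01 m² = 1,010,000 mm², so w ≈ 845.1 mm and w√2 ≈ 1195.1 mm → X0 = 845 × 1195 mm.
X1: ⌊1195/2⌋ × 845 = 597 × 845 mm
X2: ⌊845/2⌋ × 597 = 422 × 597 mm
X3: ⌊597/2⌋ × 422 = 298 × 422 mm
X4: ⌊422/2⌋ × 298 = 211 × 298 mm
X5: ⌊298/2⌋ × 211 = 149 × 211 mm

149 × 211 mm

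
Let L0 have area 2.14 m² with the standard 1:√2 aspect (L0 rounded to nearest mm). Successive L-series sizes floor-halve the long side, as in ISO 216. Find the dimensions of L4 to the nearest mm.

Let L0's short side be w mm. w · w√2 = 2.14 m² = 2,140,000 mm², so w ≈ 1230.1 mm and w√2 ≈ 1739.7 mm → L0 = 1230 × 1740 mm.
L1: ⌊1740/2⌋ × 1230 = 870 × 1230 mm
L2: ⌊1230/2⌋ × 870 = 615 × 870 mm
L3: ⌊870/2⌋ × 615 = 435 × 615 mm
L4: ⌊615/2⌋ × 435 = 307 × 435 mm

307 × 435 mm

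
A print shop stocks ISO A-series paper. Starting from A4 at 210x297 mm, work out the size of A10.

26 × 37 mm

A5: ⌊297/2⌋ × 210 = 148 × 210 mm
A6: ⌊210/2⌋ × 148 = 105 × 148 mm
A7: ⌊148/2⌋ × 105 = 74 × 105 mm
A8: ⌊105/2⌋ × 74 = 52 × 74 mm
A9: ⌊74/2⌋ × 52 = 37 × 52 mm
A10: ⌊52/2⌋ × 37 = 26 × 37 mm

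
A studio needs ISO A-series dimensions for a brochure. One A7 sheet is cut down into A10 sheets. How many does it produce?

Each ISO step halves the sheet: 1 × A7 → 2 × A8 → 4 × A9 → 8 × A10
From A7 to A10 is 3 halving steps: 2^3 = 8.

8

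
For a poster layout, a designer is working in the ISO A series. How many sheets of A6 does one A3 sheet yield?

8

Each ISO step halves the sheet: 1 × A3 → 2 × A4 → 4 × A5 → 8 × A6
From A3 to A6 is 3 halving steps: 2^3 = 8.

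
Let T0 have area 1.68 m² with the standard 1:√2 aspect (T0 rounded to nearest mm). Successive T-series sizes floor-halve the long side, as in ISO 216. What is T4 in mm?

Let T0's short side be w mm. w · w√2 = 1.68 m² = 1,680,000 mm², so w ≈ 1089.9 mm and w√2 ≈ 1541.4 mm → T0 = 1090 × 1541 mm.
T1: ⌊1541/2⌋ × 1090 = 770 × 1090 mm
T2: ⌊1090/2⌋ × 770 = 545 × 770 mm
T3: ⌊770/2⌋ × 545 = 385 × 545 mm
T4: ⌊545/2⌋ × 385 = 272 × 385 mm

272 × 385 mm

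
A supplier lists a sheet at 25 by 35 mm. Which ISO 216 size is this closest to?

A10 (26 × 37 mm)

Aspect ratio 35/25 ≈ 1.400 — close to the ISO √2 ≈ 1.414.
In the A-series (A0 area = 1 m²): A10 = 26 × 37 mm.
Off by 3 mm total — nearest standard size.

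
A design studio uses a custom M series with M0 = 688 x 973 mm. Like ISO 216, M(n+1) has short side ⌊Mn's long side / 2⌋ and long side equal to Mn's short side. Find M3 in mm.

243 × 344 mm

M1 = 486 × 688 mm (from M0 by 1 halving).
M2: ⌊688/2⌋ × 486 = 344 × 486 mm
M3: ⌊486/2⌋ × 344 = 243 × 344 mm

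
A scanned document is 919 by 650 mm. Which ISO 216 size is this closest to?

Aspect ratio 919/650 ≈ 1.414 — close to the ISO √2 ≈ 1.414.
In the C-series (envelope sizes, between A and B): C1 = 648 × 917 mm.
Off by 4 mm total — nearest standard size.

C1 (648 × 917 mm)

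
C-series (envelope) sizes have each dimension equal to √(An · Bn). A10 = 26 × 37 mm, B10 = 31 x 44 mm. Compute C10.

Short side: √(26 · 31) = √806 ≈ 28.4 → 28 mm
Long side: √(37 · 44) = √1628 ≈ 40.3 → 40 mm

28 × 40 mm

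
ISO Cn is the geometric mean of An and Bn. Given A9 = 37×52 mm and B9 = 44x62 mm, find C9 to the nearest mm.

Short side: √(37 · 44) = √1628 ≈ 40.3 → 40 mm
Long side: √(52 · 62) = √3224 ≈ 56.8 → 57 mm

40 × 57 mm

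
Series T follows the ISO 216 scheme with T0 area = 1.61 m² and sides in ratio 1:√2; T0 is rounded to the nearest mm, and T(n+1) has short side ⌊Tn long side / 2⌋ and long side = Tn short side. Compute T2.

Let T0's short side be w mm. w · w√2 = 1.61 m² = 1,610,000 mm², so w ≈ 1067.0 mm and w√2 ≈ 1508.9 mm → T0 = 1067 × 1509 mm.
T1: ⌊1509/2⌋ × 1067 = 754 × 1067 mm
T2: ⌊1067/2⌋ × 754 = 533 × 754 mm

533 × 754 mm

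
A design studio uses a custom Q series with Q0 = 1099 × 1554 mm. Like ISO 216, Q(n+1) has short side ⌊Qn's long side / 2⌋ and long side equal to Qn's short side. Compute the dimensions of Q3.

Q1: ⌊1554/2⌋ × 1099 = 777 × 1099 mm
Q2: ⌊1099/2⌋ × 777 = 549 × 777 mm
Q3: ⌊777/2⌋ × 549 = 388 × 549 mm

388 × 549 mm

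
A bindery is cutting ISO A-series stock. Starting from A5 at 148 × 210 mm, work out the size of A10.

A6: ⌊210/2⌋ × 148 = 105 × 148 mm
A7: ⌊148/2⌋ × 105 = 74 × 105 mm
A8: ⌊105/2⌋ × 74 = 52 × 74 mm
A9: ⌊74/2⌋ × 52 = 37 × 52 mm
A10: ⌊52/2⌋ × 37 = 26 × 37 mm

26 × 37 mm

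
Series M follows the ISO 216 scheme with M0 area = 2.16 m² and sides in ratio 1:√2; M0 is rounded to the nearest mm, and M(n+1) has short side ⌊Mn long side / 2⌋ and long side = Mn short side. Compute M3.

437 × 618 mm

Let M0's short side be w mm. w · w√2 = 2.16 m² = 2,160,000 mm², so w ≈ 1235.9 mm and w√2 ≈ 1747.8 mm → M0 = 1236 × 1748 mm.
M1: ⌊1748/2⌋ × 1236 = 874 × 1236 mm
M2: ⌊1236/2⌋ × 874 = 618 × 874 mm
M3: ⌊874/2⌋ × 618 = 437 × 618 mm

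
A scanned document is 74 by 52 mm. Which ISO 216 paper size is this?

A8 (52 × 74 mm)

Aspect ratio 74/52 ≈ 1.423 — close to the ISO √2 ≈ 1.414.
In the A-series (A0 area = 1 m²): A8 = 52 × 74 mm.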